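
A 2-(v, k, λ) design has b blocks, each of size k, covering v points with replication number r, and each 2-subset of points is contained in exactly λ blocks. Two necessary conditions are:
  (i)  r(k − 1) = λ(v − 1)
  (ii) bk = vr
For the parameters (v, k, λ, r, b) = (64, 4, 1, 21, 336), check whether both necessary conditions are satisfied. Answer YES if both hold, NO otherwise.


Condition (i): r(k − 1) = 21·3 = 63; λ(v − 1) = 1·63 = 63. Match? YES.
Condition (ii): bk = 336·4 = 1344; vr = 64·21 = 1344. Match? YES.
Both conditions hold? YES.

YES


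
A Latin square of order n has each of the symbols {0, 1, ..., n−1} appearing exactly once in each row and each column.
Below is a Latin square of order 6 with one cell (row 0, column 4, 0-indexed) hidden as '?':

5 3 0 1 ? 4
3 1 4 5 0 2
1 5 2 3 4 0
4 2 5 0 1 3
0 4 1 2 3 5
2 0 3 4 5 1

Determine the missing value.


Row 0 contains symbols [0, 1, 3, 4, 5] — missing [2].
Column 4 contains symbols [0, 1, 3, 4, 5] — missing [2].
The missing symbol must appear in both missing sets; intersection = [2].
Therefore the hidden value is 2.

Missing value = 2.


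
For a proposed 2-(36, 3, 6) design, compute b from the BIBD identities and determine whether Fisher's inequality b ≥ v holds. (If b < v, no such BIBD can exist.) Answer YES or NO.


r = λ(v − 1)/(k − 1) = 6·35/2 = 105.
b = vr/k = 36·105/3 = 1260.
Fisher's inequality: b ≥ v ⇔ 1260 ≥ 36? YES.

YES


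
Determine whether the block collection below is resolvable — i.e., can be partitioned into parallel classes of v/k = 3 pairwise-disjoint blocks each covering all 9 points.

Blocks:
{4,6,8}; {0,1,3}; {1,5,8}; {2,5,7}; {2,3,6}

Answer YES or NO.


v = 9, block size k = 3, number of blocks = 5.
For resolvability, blocks must partition into parallel classes of size v/k = 3.
Total blocks must therefore be a multiple of 3: 5 = 3·1 + 2 ⇒ not divisible ✗.
Resolvable? NO.

NO


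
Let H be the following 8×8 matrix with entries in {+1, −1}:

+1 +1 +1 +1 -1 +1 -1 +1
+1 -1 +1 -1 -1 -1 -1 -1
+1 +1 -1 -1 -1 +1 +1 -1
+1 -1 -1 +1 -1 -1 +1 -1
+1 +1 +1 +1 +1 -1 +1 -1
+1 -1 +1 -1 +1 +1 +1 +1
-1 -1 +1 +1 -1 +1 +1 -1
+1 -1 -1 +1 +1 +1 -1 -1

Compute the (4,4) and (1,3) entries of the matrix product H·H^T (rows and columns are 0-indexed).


Row 1 of H: [1, -1, 1, -1, -1, -1, -1, -1].
Row 3 of H: [1, -1, -1, 1, -1, -1, 1, -1].
Row 4 of H: [1, 1, 1, 1, 1, -1, 1, -1].
(H·H^T)[4][4] = Σ_j H[4][j]·H[4][j] = (1)² + (1)² + (1)² + (1)² + (1)² + (-1)² + (1)² + (-1)² = 1 + 1 + 1 + 1 + 1 + 1 + 1 + 1 = 8.
(H·H^T)[1][3] = Σ_j H[1][j]·H[3][j] = (1)·(1) + (-1)·(-1) + (1)·(-1) + (-1)·(1) + (-1)·(-1) + (-1)·(-1) + (-1)·(1) + (-1)·(-1) = 1 + 1 + -1 + -1 + 1 + 1 + -1 + 1 = 2.
Rows 1 and 3 are not orthogonal (dot product = 2 ≠ 0), so H is not a Hadamard matrix.

(4,4) entry = 8; (1,3) entry = 2.


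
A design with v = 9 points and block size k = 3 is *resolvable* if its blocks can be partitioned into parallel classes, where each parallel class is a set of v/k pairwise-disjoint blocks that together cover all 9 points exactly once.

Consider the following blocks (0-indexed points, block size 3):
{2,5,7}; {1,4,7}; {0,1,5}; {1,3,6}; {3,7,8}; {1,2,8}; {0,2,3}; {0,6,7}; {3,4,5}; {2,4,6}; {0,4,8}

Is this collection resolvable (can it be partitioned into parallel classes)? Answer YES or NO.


v = 9, block size k = 3, number of blocks = 11.
For resolvability, blocks must partition into parallel classes of size v/k = 3.
Total blocks must therefore be a multiple of 3: 11 = 3·3 + 2 ⇒ not divisible ✗.
Resolvable? NO.

NO


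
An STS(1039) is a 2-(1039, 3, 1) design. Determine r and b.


An STS(v) is a 2-(v, 3, 1) BIBD: block size k = 3, λ = 1.
Replication: r(k − 1) = λ(v − 1) ⇒ r·2 = 1039 − 1 = 1038 ⇒ r = 519.
Block count: bk = vr ⇒ b·3 = 1039·519 = 539241 ⇒ b = 179747.
(Check via b = v(v − 1)/6 = 1039·1038/6 = 1078482/6 = 179747.)

r = 519, b = 179747.


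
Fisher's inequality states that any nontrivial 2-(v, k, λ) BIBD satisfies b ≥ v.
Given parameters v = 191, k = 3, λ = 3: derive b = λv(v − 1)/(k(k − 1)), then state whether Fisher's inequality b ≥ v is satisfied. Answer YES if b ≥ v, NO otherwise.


r = λ(v − 1)/(k − 1) = 3·190/2 = 285.
b = vr/k = 191·285/3 = 18145.
Fisher's inequality: b ≥ v ⇔ 18145 ≥ 191? YES.

YES


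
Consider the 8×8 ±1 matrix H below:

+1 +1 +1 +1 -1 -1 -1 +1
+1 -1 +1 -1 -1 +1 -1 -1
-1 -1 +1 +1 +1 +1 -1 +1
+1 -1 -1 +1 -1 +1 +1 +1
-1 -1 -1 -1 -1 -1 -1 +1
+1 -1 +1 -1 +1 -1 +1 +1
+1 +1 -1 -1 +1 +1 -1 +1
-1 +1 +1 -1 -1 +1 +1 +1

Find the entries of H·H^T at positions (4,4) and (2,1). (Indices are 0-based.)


Row 1 of H: [1, -1, 1, -1, -1, 1, -1, -1].
Row 2 of H: [-1, -1, 1, 1, 1, 1, -1, 1].
Row 4 of H: [-1, -1, -1, -1, -1, -1, -1, 1].
(H·H^T)[4][4] = Σ_j H[4][j]·H[4][j] = (-1)² + (-1)² + (-1)² + (-1)² + (-1)² + (-1)² + (-1)² + (1)² = 1 + 1 + 1 + 1 + 1 + 1 + 1 + 1 = 8.
(H·H^T)[2][1] = Σ_j H[2][j]·H[1][j] = (-1)·(1) + (-1)·(-1) + (1)·(1) + (1)·(-1) + (1)·(-1) + (1)·(1) + (-1)·(-1) + (1)·(-1) = -1 + 1 + 1 + -1 + -1 + 1 + 1 + -1 = 0.
So rows 2 and 1 are orthogonal; the diagonal entry equals n = 8.

(4,4) entry = 8; (2,1) entry = 0.


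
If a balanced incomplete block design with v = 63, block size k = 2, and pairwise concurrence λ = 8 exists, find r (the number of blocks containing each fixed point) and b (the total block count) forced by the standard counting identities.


Any 2-(v, k, λ) BIBD satisfies two necessary conditions:
  (i)  Each point sits in r blocks, and counting incidences through any fixed point gives r(k − 1) = λ(v − 1), so r = λ(v − 1)/(k − 1).
  (ii) Total incidences bk = vr, so b = vr/k.
Step 1: r = λ(v − 1)/(k − 1) = 8·(63 − 1)/(2 − 1) = 8·62/1 = 496/1 = 496.
Step 2: b = vr/k = 63·496/2 = 31248/2 = 15624.
Check integrality: r = 496 ∈ Z ✓, b = 15624 ∈ Z ✓.
(These identities are necessary conditions: they determine r and b for any design with these parameters, but do not by themselves prove that one exists.)

r = 496, b = 15624.


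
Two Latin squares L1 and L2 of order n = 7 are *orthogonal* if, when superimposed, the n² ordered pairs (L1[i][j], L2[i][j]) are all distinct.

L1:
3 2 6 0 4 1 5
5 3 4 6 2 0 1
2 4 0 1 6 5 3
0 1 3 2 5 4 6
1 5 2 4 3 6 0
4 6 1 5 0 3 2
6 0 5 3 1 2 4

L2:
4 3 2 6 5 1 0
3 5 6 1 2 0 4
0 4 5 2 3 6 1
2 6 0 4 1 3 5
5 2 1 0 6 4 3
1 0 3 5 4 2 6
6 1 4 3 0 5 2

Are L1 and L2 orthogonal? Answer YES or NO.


Form the n² = 49 superimposed pairs (L1[i][j], L2[i][j]), row by row (rows and columns indexed from 0):
row 0: (3,4) (2,3) (6,2) (0,6) (4,5) (1,1) (5,0)
row 1: (5,3) (3,5) (4,6) (6,1) (2,2) (0,0) (1,4)
row 2: (2,0) (4,4) (0,5) (1,2) (6,3) (5,6) (3,1)
row 3: (0,2) (1,6) (3,0) (2,4) (5,1) (4,3) (6,5)
row 4: (1,5) (5,2) (2,1) (4,0) (3,6) (6,4) (0,3)
row 5: (4,1) (6,0) (1,3) (5,5) (0,4) (3,2) (2,6)
row 6: (6,6) (0,1) (5,4) (3,3) (1,0) (2,5) (4,2)
Orthogonality requires all 49 pairs distinct.
Check by first coordinate: for each symbol s of L1, list the L2 entries in the n cells where L1 = s; they must all differ.
  L1 = 0: L2 entries (in reading order) 6, 0, 5, 2, 3, 4, 1 — all 7 distinct ✓
  L1 = 1: L2 entries (in reading order) 1, 4, 2, 6, 5, 3, 0 — all 7 distinct ✓
  L1 = 2: L2 entries (in reading order) 3, 2, 0, 4, 1, 6, 5 — all 7 distinct ✓
  L1 = 3: L2 entries (in reading order) 4, 5, 1, 0, 6, 2, 3 — all 7 distinct ✓
  L1 = 4: L2 entries (in reading order) 5, 6, 4, 3, 0, 1, 2 — all 7 distinct ✓
  L1 = 5: L2 entries (in reading order) 0, 3, 6, 1, 2, 5, 4 — all 7 distinct ✓
  L1 = 6: L2 entries (in reading order) 2, 1, 3, 5, 4, 0, 6 — all 7 distinct ✓
Every symbol of L1 meets every symbol of L2 exactly once, so all 49 pairs are distinct (49 of 49).
Conclusion: YES.

YES


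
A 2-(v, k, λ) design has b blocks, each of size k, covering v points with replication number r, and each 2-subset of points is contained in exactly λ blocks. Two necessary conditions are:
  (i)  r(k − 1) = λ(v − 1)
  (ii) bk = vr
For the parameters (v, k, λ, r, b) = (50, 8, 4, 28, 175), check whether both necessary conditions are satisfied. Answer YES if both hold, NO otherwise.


Condition (i): r(k − 1) = 28·7 = 196; λ(v − 1) = 4·49 = 196. Match? YES.
Condition (ii): bk = 175·8 = 1400; vr = 50·28 = 1400. Match? YES.
Both conditions hold? YES.

YES


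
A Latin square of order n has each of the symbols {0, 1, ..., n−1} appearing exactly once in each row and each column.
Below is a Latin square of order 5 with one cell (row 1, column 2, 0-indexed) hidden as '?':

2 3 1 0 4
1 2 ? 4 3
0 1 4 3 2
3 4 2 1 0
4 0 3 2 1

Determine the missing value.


Row 1 contains symbols [1, 2, 3, 4] — missing [0].
Column 2 contains symbols [1, 2, 3, 4] — missing [0].
The missing symbol must appear in both missing sets; intersection = [0].
Therefore the hidden value is 0.

Missing value = 0.


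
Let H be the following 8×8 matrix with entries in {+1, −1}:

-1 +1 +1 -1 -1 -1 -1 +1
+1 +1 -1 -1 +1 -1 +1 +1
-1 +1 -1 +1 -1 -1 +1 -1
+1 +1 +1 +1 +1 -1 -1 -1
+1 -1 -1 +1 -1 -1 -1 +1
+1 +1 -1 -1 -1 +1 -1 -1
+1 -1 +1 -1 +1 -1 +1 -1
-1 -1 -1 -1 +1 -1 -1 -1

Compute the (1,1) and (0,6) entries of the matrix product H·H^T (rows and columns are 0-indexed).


Row 0 of H: [-1, 1, 1, -1, -1, -1, -1, 1].
Row 1 of H: [1, 1, -1, -1, 1, -1, 1, 1].
Row 6 of H: [1, -1, 1, -1, 1, -1, 1, -1].
(H·H^T)[1][1] = Σ_j H[1][j]·H[1][j] = (1)² + (1)² + (-1)² + (-1)² + (1)² + (-1)² + (1)² + (1)² = 1 + 1 + 1 + 1 + 1 + 1 + 1 + 1 = 8.
(H·H^T)[0][6] = Σ_j H[0][j]·H[6][j] = (-1)·(1) + (1)·(-1) + (1)·(1) + (-1)·(-1) + (-1)·(1) + (-1)·(-1) + (-1)·(1) + (1)·(-1) = -1 + -1 + 1 + 1 + -1 + 1 + -1 + -1 = -2.
Rows 0 and 6 are not orthogonal (dot product = -2 ≠ 0), so H is not a Hadamard matrix.

(1,1) entry = 8; (0,6) entry = -2.


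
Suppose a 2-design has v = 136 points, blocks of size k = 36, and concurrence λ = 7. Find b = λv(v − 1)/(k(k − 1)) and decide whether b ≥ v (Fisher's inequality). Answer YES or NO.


b = λv(v − 1)/(k(k − 1)) = 7·136·135/(36·35) = 128520/1260 = 102.
Compare with v = 136: b < v, so Fisher's inequality fails.

NO


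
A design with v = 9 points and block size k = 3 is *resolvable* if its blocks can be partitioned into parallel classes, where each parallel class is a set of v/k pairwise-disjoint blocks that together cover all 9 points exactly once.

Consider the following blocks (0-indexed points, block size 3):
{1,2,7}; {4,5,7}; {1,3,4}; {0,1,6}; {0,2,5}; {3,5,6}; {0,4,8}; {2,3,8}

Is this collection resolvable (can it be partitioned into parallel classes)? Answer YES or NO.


v = 9, block size k = 3, number of blocks = 8.
For resolvability, blocks must partition into parallel classes of size v/k = 3.
Total blocks must therefore be a multiple of 3: 8 = 3·2 + 2 ⇒ not divisible ✗.
Resolvable? NO.

NO


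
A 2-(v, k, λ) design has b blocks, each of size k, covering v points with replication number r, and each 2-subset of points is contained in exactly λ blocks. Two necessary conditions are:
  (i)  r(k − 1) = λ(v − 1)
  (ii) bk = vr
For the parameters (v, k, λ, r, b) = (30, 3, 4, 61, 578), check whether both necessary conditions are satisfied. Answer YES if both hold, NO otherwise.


Condition (i): r(k − 1) = 61·2 = 122; λ(v − 1) = 4·29 = 116. Match? NO.
Condition (ii): bk = 578·3 = 1734; vr = 30·61 = 1830. Match? NO.
Both conditions hold? NO.

NO


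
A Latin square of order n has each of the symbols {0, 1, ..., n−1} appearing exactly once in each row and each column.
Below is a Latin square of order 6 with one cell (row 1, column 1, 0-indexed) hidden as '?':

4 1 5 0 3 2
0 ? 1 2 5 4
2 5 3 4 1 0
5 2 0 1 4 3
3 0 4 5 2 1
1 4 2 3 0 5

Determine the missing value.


Row 1 contains symbols [0, 1, 2, 4, 5] — missing [3].
Column 1 contains symbols [0, 1, 2, 4, 5] — missing [3].
The missing symbol must appear in both missing sets; intersection = [3].
Therefore the hidden value is 3.

Missing value = 3.


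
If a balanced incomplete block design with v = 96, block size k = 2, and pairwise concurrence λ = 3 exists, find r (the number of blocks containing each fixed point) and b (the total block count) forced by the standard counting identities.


Any 2-(v, k, λ) BIBD satisfies two necessary conditions:
  (i)  Each point sits in r blocks, and counting incidences through any fixed point gives r(k − 1) = λ(v − 1), so r = λ(v − 1)/(k − 1).
  (ii) Total incidences bk = vr, so b = vr/k.
Step 1: r = λ(v − 1)/(k − 1) = 3·(96 − 1)/(2 − 1) = 3·95/1 = 285/1 = 285.
Step 2: b = vr/k = 96·285/2 = 27360/2 = 13680.
Check integrality: r = 285 ∈ Z ✓, b = 13680 ∈ Z ✓.
(These identities are necessary conditions: they determine r and b for any design with these parameters, but do not by themselves prove that one exists.)

r = 285, b = 13680.


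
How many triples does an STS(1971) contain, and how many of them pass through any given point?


An STS(v) is a 2-(v, 3, 1) BIBD: block size k = 3, λ = 1.
Replication: r(k − 1) = λ(v − 1) ⇒ r·2 = 1971 − 1 = 1970 ⇒ r = 985.
Block count: bk = vr ⇒ b·3 = 1971·985 = 1941435 ⇒ b = 647145.

r = 985, b = 647145.


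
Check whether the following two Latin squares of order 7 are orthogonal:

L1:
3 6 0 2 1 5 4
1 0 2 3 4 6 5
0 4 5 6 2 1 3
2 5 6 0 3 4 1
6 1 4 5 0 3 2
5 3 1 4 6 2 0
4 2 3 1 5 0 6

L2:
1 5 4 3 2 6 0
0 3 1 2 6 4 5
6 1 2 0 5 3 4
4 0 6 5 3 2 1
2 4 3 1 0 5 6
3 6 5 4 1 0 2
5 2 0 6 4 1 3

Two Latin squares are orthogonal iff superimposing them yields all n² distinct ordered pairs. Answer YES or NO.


Form the n² = 49 superimposed pairs (L1[i][j], L2[i][j]), row by row (rows and columns indexed from 0):
row 0: (3,1) (6,5) (0,4) (2,3) (1,2) (5,6) (4,0)
row 1: (1,0) (0,3) (2,1) (3,2) (4,6) (6,4) (5,5)
row 2: (0,6) (4,1) (5,2) (6,0) (2,5) (1,3) (3,4)
row 3: (2,4) (5,0) (6,6) (0,5) (3,3) (4,2) (1,1)
row 4: (6,2) (1,4) (4,3) (5,1) (0,0) (3,5) (2,6)
row 5: (5,3) (3,6) (1,5) (4,4) (6,1) (2,0) (0,2)
row 6: (4,5) (2,2) (3,0) (1,6) (5,4) (0,1) (6,3)
Orthogonality requires all 49 pairs distinct.
Check by first coordinate: for each symbol s of L1, list the L2 entries in the n cells where L1 = s; they must all differ.
  L1 = 0: L2 entries (in reading order) 4, 3, 6, 5, 0, 2, 1 — all 7 distinct ✓
  L1 = 1: L2 entries (in reading order) 2, 0, 3, 1, 4, 5, 6 — all 7 distinct ✓
  L1 = 2: L2 entries (in reading order) 3, 1, 5, 4, 6, 0, 2 — all 7 distinct ✓
  L1 = 3: L2 entries (in reading order) 1, 2, 4, 3, 5, 6, 0 — all 7 distinct ✓
  L1 = 4: L2 entries (in reading order) 0, 6, 1, 2, 3, 4, 5 — all 7 distinct ✓
  L1 = 5: L2 entries (in reading order) 6, 5, 2, 0, 1, 3, 4 — all 7 distinct ✓
  L1 = 6: L2 entries (in reading order) 5, 4, 0, 6, 2, 1, 3 — all 7 distinct ✓
Every symbol of L1 meets every symbol of L2 exactly once, so all 49 pairs are distinct (49 of 49).
Conclusion: YES.

YES


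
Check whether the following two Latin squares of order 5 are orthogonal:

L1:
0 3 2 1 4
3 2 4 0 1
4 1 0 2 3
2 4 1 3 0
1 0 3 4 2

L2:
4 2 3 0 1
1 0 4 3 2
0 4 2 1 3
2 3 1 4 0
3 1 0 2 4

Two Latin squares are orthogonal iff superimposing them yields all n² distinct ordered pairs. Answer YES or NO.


Form the n² = 25 superimposed pairs (L1[i][j], L2[i][j]), row by row (rows and columns indexed from 0):
row 0: (0,4) (3,2) (2,3) (1,0) (4,1)
row 1: (3,1) (2,0) (4,4) (0,3) (1,2)
row 2: (4,0) (1,4) (0,2) (2,1) (3,3)
row 3: (2,2) (4,3) (1,1) (3,4) (0,0)
row 4: (1,3) (0,1) (3,0) (4,2) (2,4)
Orthogonality requires all 25 pairs distinct.
Check by first coordinate: for each symbol s of L1, list the L2 entries in the n cells where L1 = s; they must all differ.
  L1 = 0: L2 entries (in reading order) 4, 3, 2, 0, 1 — all 5 distinct ✓
  L1 = 1: L2 entries (in reading order) 0, 2, 4, 1, 3 — all 5 distinct ✓
  L1 = 2: L2 entries (in reading order) 3, 0, 1, 2, 4 — all 5 distinct ✓
  L1 = 3: L2 entries (in reading order) 2, 1, 3, 4, 0 — all 5 distinct ✓
  L1 = 4: L2 entries (in reading order) 1, 4, 0, 3, 2 — all 5 distinct ✓
Every symbol of L1 meets every symbol of L2 exactly once, so all 25 pairs are distinct (25 of 25).
Conclusion: YES.

YES


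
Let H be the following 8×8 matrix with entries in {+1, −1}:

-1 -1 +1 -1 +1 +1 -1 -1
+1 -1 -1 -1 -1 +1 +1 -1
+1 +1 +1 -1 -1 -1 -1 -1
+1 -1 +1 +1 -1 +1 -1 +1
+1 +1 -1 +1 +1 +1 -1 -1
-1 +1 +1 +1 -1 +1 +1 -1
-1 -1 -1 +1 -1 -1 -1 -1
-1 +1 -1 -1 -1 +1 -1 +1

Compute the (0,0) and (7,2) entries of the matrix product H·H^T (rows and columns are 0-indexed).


Row 0 of H: [-1, -1, 1, -1, 1, 1, -1, -1].
Row 2 of H: [1, 1, 1, -1, -1, -1, -1, -1].
Row 7 of H: [-1, 1, -1, -1, -1, 1, -1, 1].
(H·H^T)[0][0] = Σ_j H[0][j]·H[0][j] = (-1)² + (-1)² + (1)² + (-1)² + (1)² + (1)² + (-1)² + (-1)² = 1 + 1 + 1 + 1 + 1 + 1 + 1 + 1 = 8.
(H·H^T)[7][2] = Σ_j H[7][j]·H[2][j] = (-1)·(1) + (1)·(1) + (-1)·(1) + (-1)·(-1) + (-1)·(-1) + (1)·(-1) + (-1)·(-1) + (1)·(-1) = -1 + 1 + -1 + 1 + 1 + -1 + 1 + -1 = 0.
So rows 7 and 2 are orthogonal; the diagonal entry equals n = 8.

(0,0) entry = 8; (7,2) entry = 0.


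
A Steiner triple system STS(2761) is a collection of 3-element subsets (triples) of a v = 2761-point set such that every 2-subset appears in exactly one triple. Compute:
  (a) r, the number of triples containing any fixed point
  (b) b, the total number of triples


An STS(v) is a 2-(v, 3, 1) BIBD: block size k = 3, λ = 1.
Replication: r(k − 1) = λ(v − 1) ⇒ r·2 = 2761 − 1 = 2760 ⇒ r = 1380.
Block count: bk = vr ⇒ b·3 = 2761·1380 = 3810180 ⇒ b = 1270060.

r = 1380, b = 1270060.


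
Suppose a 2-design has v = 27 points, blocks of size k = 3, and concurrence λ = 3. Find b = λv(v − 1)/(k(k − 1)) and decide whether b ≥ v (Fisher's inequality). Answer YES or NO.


r = λ(v − 1)/(k − 1) = 3·26/2 = 39.
b = vr/k = 27·39/3 = 351.
Fisher's inequality: b ≥ v ⇔ 351 ≥ 27? YES.

YES


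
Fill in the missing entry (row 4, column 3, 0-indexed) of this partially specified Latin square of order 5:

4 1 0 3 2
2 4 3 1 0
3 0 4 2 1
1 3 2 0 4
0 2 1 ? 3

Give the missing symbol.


Row 4 contains symbols [0, 1, 2, 3] — missing [4].
Column 3 contains symbols [0, 1, 2, 3] — missing [4].
The missing symbol must appear in both missing sets; intersection = [4].
Therefore the hidden value is 4.

Missing value = 4.


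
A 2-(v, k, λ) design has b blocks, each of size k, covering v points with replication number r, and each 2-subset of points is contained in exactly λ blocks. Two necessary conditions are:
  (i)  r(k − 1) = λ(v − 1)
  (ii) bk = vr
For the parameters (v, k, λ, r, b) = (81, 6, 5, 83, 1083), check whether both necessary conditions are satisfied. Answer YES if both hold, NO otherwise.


Condition (i): r(k − 1) = 83·5 = 415; λ(v − 1) = 5·80 = 400. Match? NO.
Condition (ii): bk = 1083·6 = 6498; vr = 81·83 = 6723. Match? NO.
Both conditions hold? NO.

NO


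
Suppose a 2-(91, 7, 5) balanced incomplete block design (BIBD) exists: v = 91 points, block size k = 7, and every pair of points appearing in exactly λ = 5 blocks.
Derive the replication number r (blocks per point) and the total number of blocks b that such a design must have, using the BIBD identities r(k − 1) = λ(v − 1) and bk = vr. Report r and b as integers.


Any 2-(v, k, λ) BIBD satisfies two necessary conditions:
  (i)  Each point sits in r blocks, and counting incidences through any fixed point gives r(k − 1) = λ(v − 1), so r = λ(v − 1)/(k − 1).
  (ii) Total incidences bk = vr, so b = vr/k.
Step 1: r = λ(v − 1)/(k − 1) = 5·(91 − 1)/(7 − 1) = 5·90/6 = 450/6 = 75.
Step 2: b = vr/k = 91·75/7 = 6825/7 = 975.
Check integrality: r = 75 ∈ Z ✓, b = 975 ∈ Z ✓.
(These identities are necessary conditions: they determine r and b for any design with these parameters, but do not by themselves prove that one exists.)

r = 75, b = 975.


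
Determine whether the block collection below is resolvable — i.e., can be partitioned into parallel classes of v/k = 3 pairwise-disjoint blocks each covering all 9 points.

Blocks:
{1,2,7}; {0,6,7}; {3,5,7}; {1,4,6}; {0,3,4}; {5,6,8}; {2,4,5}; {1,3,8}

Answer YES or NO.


v = 9, block size k = 3, number of blocks = 8.
For resolvability, blocks must partition into parallel classes of size v/k = 3.
Total blocks must therefore be a multiple of 3: 8 = 3·2 + 2 ⇒ not divisible ✗.
Resolvable? NO.

NO


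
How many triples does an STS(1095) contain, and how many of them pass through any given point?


An STS(v) is a 2-(v, 3, 1) BIBD: block size k = 3, λ = 1.
Replication: r(k − 1) = λ(v − 1) ⇒ r·2 = 1095 − 1 = 1094 ⇒ r = 547.
Block count: b = v(v − 1)/6 = 1095·1094/6 = 1197930/6 = 199655.

r = 547, b = 199655.


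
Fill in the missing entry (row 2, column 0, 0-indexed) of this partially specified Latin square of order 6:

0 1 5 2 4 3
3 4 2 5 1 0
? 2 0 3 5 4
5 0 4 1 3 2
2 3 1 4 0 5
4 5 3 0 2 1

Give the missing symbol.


Row 2 contains symbols [0, 2, 3, 4, 5] — missing [1].
Column 0 contains symbols [0, 2, 3, 4, 5] — missing [1].
The missing symbol must appear in both missing sets; intersection = [1].
Therefore the hidden value is 1.

Missing value = 1.


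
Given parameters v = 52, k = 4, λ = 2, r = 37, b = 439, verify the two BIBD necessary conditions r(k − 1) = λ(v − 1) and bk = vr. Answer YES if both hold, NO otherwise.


Condition (i): r(k − 1) = 37·3 = 111; λ(v − 1) = 2·51 = 102. Match? NO.
Condition (ii): bk = 439·4 = 1756; vr = 52·37 = 1924. Match? NO.
Both conditions hold? NO.

NO


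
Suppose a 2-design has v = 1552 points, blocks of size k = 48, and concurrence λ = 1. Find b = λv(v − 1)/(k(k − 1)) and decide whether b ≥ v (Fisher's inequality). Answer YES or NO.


b = λv(v − 1)/(k(k − 1)) = 1·1552·1551/(48·47) = 2407152/2256 = 1067.
Compare with v = 1552: b < v, so Fisher's inequality fails.

NO


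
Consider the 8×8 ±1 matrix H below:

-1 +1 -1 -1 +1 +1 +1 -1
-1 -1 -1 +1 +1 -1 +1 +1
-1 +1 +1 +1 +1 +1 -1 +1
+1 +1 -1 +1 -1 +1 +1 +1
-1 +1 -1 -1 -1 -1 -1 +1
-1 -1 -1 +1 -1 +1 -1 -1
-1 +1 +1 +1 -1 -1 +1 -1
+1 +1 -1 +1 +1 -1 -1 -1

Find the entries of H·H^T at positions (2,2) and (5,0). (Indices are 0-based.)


Row 0 of H: [-1, 1, -1, -1, 1, 1, 1, -1].
Row 2 of H: [-1, 1, 1, 1, 1, 1, -1, 1].
Row 5 of H: [-1, -1, -1, 1, -1, 1, -1, -1].
(H·H^T)[2][2] = Σ_j H[2][j]·H[2][j] = (-1)² + (1)² + (1)² + (1)² + (1)² + (1)² + (-1)² + (1)² = 1 + 1 + 1 + 1 + 1 + 1 + 1 + 1 = 8.
(H·H^T)[5][0] = Σ_j H[5][j]·H[0][j] = (-1)·(-1) + (-1)·(1) + (-1)·(-1) + (1)·(-1) + (-1)·(1) + (1)·(1) + (-1)·(1) + (-1)·(-1) = 1 + -1 + 1 + -1 + -1 + 1 + -1 + 1 = 0.
So rows 5 and 0 are orthogonal; the diagonal entry equals n = 8.

(2,2) entry = 8; (5,0) entry = 0.


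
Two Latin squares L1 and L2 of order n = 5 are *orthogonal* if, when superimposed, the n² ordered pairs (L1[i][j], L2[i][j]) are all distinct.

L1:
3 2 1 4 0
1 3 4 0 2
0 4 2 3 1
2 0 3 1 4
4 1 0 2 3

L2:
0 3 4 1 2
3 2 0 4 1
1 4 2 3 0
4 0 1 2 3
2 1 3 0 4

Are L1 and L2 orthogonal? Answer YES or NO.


Form the n² = 25 superimposed pairs (L1[i][j], L2[i][j]), row by row (rows and columns indexed from 0):
row 0: (3,0) (2,3) (1,4) (4,1) (0,2)
row 1: (1,3) (3,2) (4,0) (0,4) (2,1)
row 2: (0,1) (4,4) (2,2) (3,3) (1,0)
row 3: (2,4) (0,0) (3,1) (1,2) (4,3)
row 4: (4,2) (1,1) (0,3) (2,0) (3,4)
Orthogonality requires all 25 pairs distinct.
Check by first coordinate: for each symbol s of L1, list the L2 entries in the n cells where L1 = s; they must all differ.
  L1 = 0: L2 entries (in reading order) 2, 4, 1, 0, 3 — all 5 distinct ✓
  L1 = 1: L2 entries (in reading order) 4, 3, 0, 2, 1 — all 5 distinct ✓
  L1 = 2: L2 entries (in reading order) 3, 1, 2, 4, 0 — all 5 distinct ✓
  L1 = 3: L2 entries (in reading order) 0, 2, 3, 1, 4 — all 5 distinct ✓
  L1 = 4: L2 entries (in reading order) 1, 0, 4, 3, 2 — all 5 distinct ✓
Every symbol of L1 meets every symbol of L2 exactly once, so all 25 pairs are distinct (25 of 25).
Conclusion: YES.

YES


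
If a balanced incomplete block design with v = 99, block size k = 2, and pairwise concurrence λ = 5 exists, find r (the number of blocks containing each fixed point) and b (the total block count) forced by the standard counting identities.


Any 2-(v, k, λ) BIBD satisfies two necessary conditions:
  (i)  Each point sits in r blocks, and counting incidences through any fixed point gives r(k − 1) = λ(v − 1), so r = λ(v − 1)/(k − 1).
  (ii) Total incidences bk = vr, so b = vr/k.
Step 1: r = λ(v − 1)/(k − 1) = 5·(99 − 1)/(2 − 1) = 5·98/1 = 490/1 = 490.
Step 2: b = vr/k = 99·490/2 = 48510/2 = 24255.
Check integrality: r = 490 ∈ Z ✓, b = 24255 ∈ Z ✓.
(These identities are necessary conditions: they determine r and b for any design with these parameters, but do not by themselves prove that one exists.)

r = 490, b = 24255.


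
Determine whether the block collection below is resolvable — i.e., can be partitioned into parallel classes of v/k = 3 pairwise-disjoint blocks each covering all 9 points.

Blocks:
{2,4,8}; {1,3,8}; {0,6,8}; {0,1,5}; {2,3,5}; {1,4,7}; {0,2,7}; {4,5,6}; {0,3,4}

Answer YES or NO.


v = 9, block size k = 3, number of blocks = 9.
For resolvability, blocks must partition into parallel classes of size v/k = 3.
Total blocks must therefore be a multiple of 3: 9 = 3·3 + 0 ⇒ divisible ✓.
Consider block {2,4,8}. The only other block(s) in the collection disjoint from it are {0,1,5} — just 1 block(s). Any parallel class containing {2,4,8} would need 2 other blocks each disjoint from it, so no parallel class of size 3 can contain {2,4,8}.
Since every block must belong to some parallel class in a resolution, the collection cannot be partitioned into parallel classes.
Resolvable? NO.

NO


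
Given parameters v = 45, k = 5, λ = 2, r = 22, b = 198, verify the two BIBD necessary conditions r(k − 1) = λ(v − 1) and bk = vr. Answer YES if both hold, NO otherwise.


Condition (i): r(k − 1) = 22·4 = 88; λ(v − 1) = 2·44 = 88. Match? YES.
Condition (ii): bk = 198·5 = 990; vr = 45·22 = 990. Match? YES.
Both conditions hold? YES.

YES


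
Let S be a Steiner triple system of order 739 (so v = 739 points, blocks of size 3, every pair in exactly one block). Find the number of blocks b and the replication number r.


An STS(v) is a 2-(v, 3, 1) BIBD: block size k = 3, λ = 1.
Replication: r(k − 1) = λ(v − 1) ⇒ r·2 = 739 − 1 = 738 ⇒ r = 369.
Block count: b = v(v − 1)/6 = 739·738/6 = 545382/6 = 90897.
(Check via bk = vr: 90897·3 = 272691 = 739·369 = 272691 ✓.)

r = 369, b = 90897.


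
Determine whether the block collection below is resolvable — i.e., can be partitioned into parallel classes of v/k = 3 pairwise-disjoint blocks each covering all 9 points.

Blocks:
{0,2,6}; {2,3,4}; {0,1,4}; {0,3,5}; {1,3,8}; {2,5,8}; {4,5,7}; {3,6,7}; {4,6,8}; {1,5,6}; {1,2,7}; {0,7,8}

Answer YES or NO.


v = 9, block size k = 3, number of blocks = 12.
For resolvability, blocks must partition into parallel classes of size v/k = 3.
Total blocks must therefore be a multiple of 3: 12 = 3·4 + 0 ⇒ divisible ✓.
Greedy packing gives 4 candidate class(es). Each should be a full parallel class (size 3, covers all 9 points).
  Class 1 (3 blocks): {0,2,6}; {1,3,8}; {4,5,7}. Points covered: [0, 1, 2, 3, 4, 5, 6, 7, 8].
  Class 2 (3 blocks): {2,3,4}; {1,5,6}; {0,7,8}. Points covered: [0, 1, 2, 3, 4, 5, 6, 7, 8].
  Class 3 (3 blocks): {0,1,4}; {2,5,8}; {3,6,7}. Points covered: [0, 1, 2, 3, 4, 5, 6, 7, 8].
  Class 4 (3 blocks): {0,3,5}; {4,6,8}; {1,2,7}. Points covered: [0, 1, 2, 3, 4, 5, 6, 7, 8].
All classes full (size 3)? YES. All classes cover every point? YES.
Resolvable? YES.

YES


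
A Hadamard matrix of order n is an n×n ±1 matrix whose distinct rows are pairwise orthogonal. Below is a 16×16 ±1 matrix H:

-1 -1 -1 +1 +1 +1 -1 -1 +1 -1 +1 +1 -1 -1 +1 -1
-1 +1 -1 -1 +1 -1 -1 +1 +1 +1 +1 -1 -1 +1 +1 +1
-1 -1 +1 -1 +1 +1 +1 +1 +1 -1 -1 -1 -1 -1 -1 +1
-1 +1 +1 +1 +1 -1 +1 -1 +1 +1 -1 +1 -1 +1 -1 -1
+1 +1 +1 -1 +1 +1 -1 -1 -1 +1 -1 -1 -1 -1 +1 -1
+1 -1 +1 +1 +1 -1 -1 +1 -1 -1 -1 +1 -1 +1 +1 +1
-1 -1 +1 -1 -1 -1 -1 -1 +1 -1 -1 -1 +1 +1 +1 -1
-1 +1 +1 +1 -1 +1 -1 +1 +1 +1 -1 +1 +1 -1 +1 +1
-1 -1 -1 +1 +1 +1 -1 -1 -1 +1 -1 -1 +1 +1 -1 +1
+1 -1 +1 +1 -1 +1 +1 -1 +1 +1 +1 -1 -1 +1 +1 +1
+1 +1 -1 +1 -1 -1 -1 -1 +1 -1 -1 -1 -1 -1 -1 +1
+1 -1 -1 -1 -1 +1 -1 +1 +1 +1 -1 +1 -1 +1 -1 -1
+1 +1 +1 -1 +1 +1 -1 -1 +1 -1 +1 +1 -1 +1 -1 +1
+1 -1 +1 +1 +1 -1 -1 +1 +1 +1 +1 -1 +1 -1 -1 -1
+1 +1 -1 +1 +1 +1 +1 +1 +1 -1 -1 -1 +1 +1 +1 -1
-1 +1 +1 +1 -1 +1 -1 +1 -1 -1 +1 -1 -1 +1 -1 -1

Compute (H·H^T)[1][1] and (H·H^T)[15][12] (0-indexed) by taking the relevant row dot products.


Row 1 of H: [-1, 1, -1, -1, 1, -1, -1, 1, 1, 1, 1, -1, -1, 1, 1, 1].
Row 12 of H: [1, 1, 1, -1, 1, 1, -1, -1, 1, -1, 1, 1, -1, 1, -1, 1].
Row 15 of H: [-1, 1, 1, 1, -1, 1, -1, 1, -1, -1, 1, -1, -1, 1, -1, -1].
(H·H^T)[1][1] = Σ_j H[1][j]·H[1][j] = (-1)² + (1)² + (-1)² + (-1)² + (1)² + (-1)² + (-1)² + (1)² + (1)² + (1)² + (1)² + (-1)² + (-1)² + (1)² + (1)² + (1)² = 1 + 1 + 1 + 1 + 1 + 1 + 1 + 1 + 1 + 1 + 1 + 1 + 1 + 1 + 1 + 1 = 16.
(H·H^T)[15][12] = Σ_j H[15][j]·H[12][j] = (-1)·(1) + (1)·(1) + (1)·(1) + (1)·(-1) + (-1)·(1) + (1)·(1) + (-1)·(-1) + (1)·(-1) + (-1)·(1) + (-1)·(-1) + (1)·(1) + (-1)·(1) + (-1)·(-1) + (1)·(1) + (-1)·(-1) + (-1)·(1) = -1 + 1 + 1 + -1 + -1 + 1 + 1 + -1 + -1 + 1 + 1 + -1 + 1 + 1 + 1 + -1 = 2.
Rows 15 and 12 are not orthogonal (dot product = 2 ≠ 0), so H is not a Hadamard matrix.

(1,1) entry = 16; (15,12) entry = 2.


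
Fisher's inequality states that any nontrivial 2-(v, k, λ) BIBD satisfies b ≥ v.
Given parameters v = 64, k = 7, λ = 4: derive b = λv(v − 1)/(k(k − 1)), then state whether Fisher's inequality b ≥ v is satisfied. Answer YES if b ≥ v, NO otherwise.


r = λ(v − 1)/(k − 1) = 4·63/6 = 42.
b = vr/k = 64·42/7 = 384.
Fisher's inequality: b ≥ v ⇔ 384 ≥ 64? YES.

YES


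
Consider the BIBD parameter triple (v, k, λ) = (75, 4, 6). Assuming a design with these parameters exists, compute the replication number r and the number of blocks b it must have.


Any 2-(v, k, λ) BIBD satisfies two necessary conditions:
  (i)  Each point sits in r blocks, and counting incidences through any fixed point gives r(k − 1) = λ(v − 1), so r = λ(v − 1)/(k − 1).
  (ii) Total incidences bk = vr, so b = vr/k.
Step 1: r = λ(v − 1)/(k − 1) = 6·(75 − 1)/(4 − 1) = 6·74/3 = 444/3 = 148.
Step 2: b = vr/k = 75·148/4 = 11100/4 = 2775.
Check integrality: r = 148 ∈ Z ✓, b = 2775 ∈ Z ✓.
(These identities are necessary conditions: they determine r and b for any design with these parameters, but do not by themselves prove that one exists.)

r = 148, b = 2775.


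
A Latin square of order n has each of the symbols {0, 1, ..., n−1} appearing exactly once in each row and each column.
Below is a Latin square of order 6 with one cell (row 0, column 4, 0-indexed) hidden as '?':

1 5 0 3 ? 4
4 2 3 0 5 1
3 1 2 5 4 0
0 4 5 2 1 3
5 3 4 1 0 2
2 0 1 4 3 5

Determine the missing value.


Row 0 contains symbols [0, 1, 3, 4, 5] — missing [2].
Column 4 contains symbols [0, 1, 3, 4, 5] — missing [2].
The missing symbol must appear in both missing sets; intersection = [2].
Therefore the hidden value is 2.

Missing value = 2.


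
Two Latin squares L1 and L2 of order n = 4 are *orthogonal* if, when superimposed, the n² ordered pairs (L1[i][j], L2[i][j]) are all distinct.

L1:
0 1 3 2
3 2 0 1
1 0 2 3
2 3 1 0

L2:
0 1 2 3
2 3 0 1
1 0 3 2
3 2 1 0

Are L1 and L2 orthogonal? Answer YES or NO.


Form the n² = 16 superimposed pairs (L1[i][j], L2[i][j]), row by row (rows and columns indexed from 0):
row 0: (0,0) (1,1) (3,2) (2,3)
row 1: (3,2) (2,3) (0,0) (1,1)
row 2: (1,1) (0,0) (2,3) (3,2)
row 3: (2,3) (3,2) (1,1) (0,0)
Orthogonality requires all 16 pairs distinct.
But the pair (3,2) repeats: cell (0,2) has L1 = 3, L2 = 2, and cell (1,0) has L1 = 3, L2 = 2.
A repeated pair means some other pair never occurs (only 4 distinct pairs out of 16), so the squares are not orthogonal.
Conclusion: NO.

NO


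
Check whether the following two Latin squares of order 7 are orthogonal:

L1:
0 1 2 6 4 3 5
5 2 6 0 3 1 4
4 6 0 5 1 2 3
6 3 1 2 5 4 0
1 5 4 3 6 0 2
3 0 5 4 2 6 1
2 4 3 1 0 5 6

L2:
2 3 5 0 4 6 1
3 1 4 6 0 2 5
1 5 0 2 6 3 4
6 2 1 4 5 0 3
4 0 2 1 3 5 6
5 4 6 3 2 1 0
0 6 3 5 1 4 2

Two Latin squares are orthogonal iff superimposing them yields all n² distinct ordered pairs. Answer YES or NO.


Form the n² = 49 superimposed pairs (L1[i][j], L2[i][j]), row by row (rows and columns indexed from 0):
row 0: (0,2) (1,3) (2,5) (6,0) (4,4) (3,6) (5,1)
row 1: (5,3) (2,1) (6,4) (0,6) (3,0) (1,2) (4,5)
row 2: (4,1) (6,5) (0,0) (5,2) (1,6) (2,3) (3,4)
row 3: (6,6) (3,2) (1,1) (2,4) (5,5) (4,0) (0,3)
row 4: (1,4) (5,0) (4,2) (3,1) (6,3) (0,5) (2,6)
row 5: (3,5) (0,4) (5,6) (4,3) (2,2) (6,1) (1,0)
row 6: (2,0) (4,6) (3,3) (1,5) (0,1) (5,4) (6,2)
Orthogonality requires all 49 pairs distinct.
Check by first coordinate: for each symbol s of L1, list the L2 entries in the n cells where L1 = s; they must all differ.
  L1 = 0: L2 entries (in reading order) 2, 6, 0, 3, 5, 4, 1 — all 7 distinct ✓
  L1 = 1: L2 entries (in reading order) 3, 2, 6, 1, 4, 0, 5 — all 7 distinct ✓
  L1 = 2: L2 entries (in reading order) 5, 1, 3, 4, 6, 2, 0 — all 7 distinct ✓
  L1 = 3: L2 entries (in reading order) 6, 0, 4, 2, 1, 5, 3 — all 7 distinct ✓
  L1 = 4: L2 entries (in reading order) 4, 5, 1, 0, 2, 3, 6 — all 7 distinct ✓
  L1 = 5: L2 entries (in reading order) 1, 3, 2, 5, 0, 6, 4 — all 7 distinct ✓
  L1 = 6: L2 entries (in reading order) 0, 4, 5, 6, 3, 1, 2 — all 7 distinct ✓
Every symbol of L1 meets every symbol of L2 exactly once, so all 49 pairs are distinct (49 of 49).
Conclusion: YES.

YES


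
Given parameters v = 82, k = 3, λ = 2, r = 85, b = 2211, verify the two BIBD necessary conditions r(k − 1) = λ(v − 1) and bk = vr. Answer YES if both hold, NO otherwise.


Condition (i): r(k − 1) = 85·2 = 170; λ(v − 1) = 2·81 = 162. Match? NO.
Condition (ii): bk = 2211·3 = 6633; vr = 82·85 = 6970. Match? NO.
Both conditions hold? NO.

NO


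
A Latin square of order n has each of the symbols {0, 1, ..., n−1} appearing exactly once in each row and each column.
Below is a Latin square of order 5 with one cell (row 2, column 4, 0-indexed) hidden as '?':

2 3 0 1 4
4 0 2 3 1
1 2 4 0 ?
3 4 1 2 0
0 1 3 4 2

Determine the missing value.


Row 2 contains symbols [0, 1, 2, 4] — missing [3].
Column 4 contains symbols [0, 1, 2, 4] — missing [3].
The missing symbol must appear in both missing sets; intersection = [3].
Therefore the hidden value is 3.

Missing value = 3.


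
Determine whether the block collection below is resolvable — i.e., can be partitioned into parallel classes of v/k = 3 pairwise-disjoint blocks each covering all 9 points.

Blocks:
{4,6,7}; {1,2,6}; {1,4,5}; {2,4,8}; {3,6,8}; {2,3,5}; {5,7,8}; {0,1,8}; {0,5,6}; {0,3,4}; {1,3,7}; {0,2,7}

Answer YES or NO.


v = 9, block size k = 3, number of blocks = 12.
For resolvability, blocks must partition into parallel classes of size v/k = 3.
Total blocks must therefore be a multiple of 3: 12 = 3·4 + 0 ⇒ divisible ✓.
Greedy packing gives 4 candidate class(es). Each should be a full parallel class (size 3, covers all 9 points).
  Class 1 (3 blocks): {4,6,7}; {2,3,5}; {0,1,8}. Points covered: [0, 1, 2, 3, 4, 5, 6, 7, 8].
  Class 2 (3 blocks): {1,2,6}; {5,7,8}; {0,3,4}. Points covered: [0, 1, 2, 3, 4, 5, 6, 7, 8].
  Class 3 (3 blocks): {1,4,5}; {3,6,8}; {0,2,7}. Points covered: [0, 1, 2, 3, 4, 5, 6, 7, 8].
  Class 4 (3 blocks): {2,4,8}; {0,5,6}; {1,3,7}. Points covered: [0, 1, 2, 3, 4, 5, 6, 7, 8].
All classes full (size 3)? YES. All classes cover every point? YES.
Resolvable? YES.

YES


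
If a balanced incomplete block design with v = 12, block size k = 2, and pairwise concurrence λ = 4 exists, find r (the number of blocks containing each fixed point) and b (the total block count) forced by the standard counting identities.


Any 2-(v, k, λ) BIBD satisfies two necessary conditions:
  (i)  Each point sits in r blocks, and counting incidences through any fixed point gives r(k − 1) = λ(v − 1), so r = λ(v − 1)/(k − 1).
  (ii) Total incidences bk = vr, so b = vr/k.
Step 1: r = λ(v − 1)/(k − 1) = 4·(12 − 1)/(2 − 1) = 4·11/1 = 44/1 = 44.
Step 2: b = vr/k = 12·44/2 = 528/2 = 264.
Check integrality: r = 44 ∈ Z ✓, b = 264 ∈ Z ✓.
(These identities are necessary conditions: they determine r and b for any design with these parameters, but do not by themselves prove that one exists.)

r = 44, b = 264.


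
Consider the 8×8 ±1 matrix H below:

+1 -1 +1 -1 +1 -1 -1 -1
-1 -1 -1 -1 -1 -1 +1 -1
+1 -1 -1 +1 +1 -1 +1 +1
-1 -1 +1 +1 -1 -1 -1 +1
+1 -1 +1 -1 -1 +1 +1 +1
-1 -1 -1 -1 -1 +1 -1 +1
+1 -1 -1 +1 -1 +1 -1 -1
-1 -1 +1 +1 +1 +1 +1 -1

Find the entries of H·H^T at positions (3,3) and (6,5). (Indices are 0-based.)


Row 3 of H: [-1, -1, 1, 1, -1, -1, -1, 1].
Row 5 of H: [-1, -1, -1, -1, -1, 1, -1, 1].
Row 6 of H: [1, -1, -1, 1, -1, 1, -1, -1].
(H·H^T)[3][3] = Σ_j H[3][j]·H[3][j] = (-1)² + (-1)² + (1)² + (1)² + (-1)² + (-1)² + (-1)² + (1)² = 1 + 1 + 1 + 1 + 1 + 1 + 1 + 1 = 8.
(H·H^T)[6][5] = Σ_j H[6][j]·H[5][j] = (1)·(-1) + (-1)·(-1) + (-1)·(-1) + (1)·(-1) + (-1)·(-1) + (1)·(1) + (-1)·(-1) + (-1)·(1) = -1 + 1 + 1 + -1 + 1 + 1 + 1 + -1 = 2.
Rows 6 and 5 are not orthogonal (dot product = 2 ≠ 0), so H is not a Hadamard matrix.

(3,3) entry = 8; (6,5) entry = 2.


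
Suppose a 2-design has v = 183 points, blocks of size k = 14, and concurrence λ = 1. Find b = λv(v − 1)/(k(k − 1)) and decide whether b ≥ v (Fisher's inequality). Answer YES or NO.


r = λ(v − 1)/(k − 1) = 1·182/13 = 14.
b = vr/k = 183·14/14 = 183.
Fisher's inequality: b ≥ v ⇔ 183 ≥ 183? YES.

YES


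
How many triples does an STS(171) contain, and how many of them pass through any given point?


An STS(v) is a 2-(v, 3, 1) BIBD: block size k = 3, λ = 1.
Replication: r(k − 1) = λ(v − 1) ⇒ r·2 = 171 − 1 = 170 ⇒ r = 85.
Block count: b = v(v − 1)/6 = 171·170/6 = 29070/6 = 4845.
(Check via bk = vr: 4845·3 = 14535 = 171·85 = 14535 ✓.)

r = 85, b = 4845.


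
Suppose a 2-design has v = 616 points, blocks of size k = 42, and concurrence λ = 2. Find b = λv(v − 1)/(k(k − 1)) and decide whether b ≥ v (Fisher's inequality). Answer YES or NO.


b = λv(v − 1)/(k(k − 1)) = 2·616·615/(42·41) = 757680/1722 = 440.
Compare with v = 616: b < v, so Fisher's inequality fails.

NO


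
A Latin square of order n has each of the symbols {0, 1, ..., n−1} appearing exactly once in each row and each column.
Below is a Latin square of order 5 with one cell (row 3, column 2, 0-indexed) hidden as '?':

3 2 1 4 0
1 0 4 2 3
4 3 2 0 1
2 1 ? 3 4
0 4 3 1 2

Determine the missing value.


Row 3 contains symbols [1, 2, 3, 4] — missing [0].
Column 2 contains symbols [1, 2, 3, 4] — missing [0].
The missing symbol must appear in both missing sets; intersection = [0].
Therefore the hidden value is 0.

Missing value = 0.


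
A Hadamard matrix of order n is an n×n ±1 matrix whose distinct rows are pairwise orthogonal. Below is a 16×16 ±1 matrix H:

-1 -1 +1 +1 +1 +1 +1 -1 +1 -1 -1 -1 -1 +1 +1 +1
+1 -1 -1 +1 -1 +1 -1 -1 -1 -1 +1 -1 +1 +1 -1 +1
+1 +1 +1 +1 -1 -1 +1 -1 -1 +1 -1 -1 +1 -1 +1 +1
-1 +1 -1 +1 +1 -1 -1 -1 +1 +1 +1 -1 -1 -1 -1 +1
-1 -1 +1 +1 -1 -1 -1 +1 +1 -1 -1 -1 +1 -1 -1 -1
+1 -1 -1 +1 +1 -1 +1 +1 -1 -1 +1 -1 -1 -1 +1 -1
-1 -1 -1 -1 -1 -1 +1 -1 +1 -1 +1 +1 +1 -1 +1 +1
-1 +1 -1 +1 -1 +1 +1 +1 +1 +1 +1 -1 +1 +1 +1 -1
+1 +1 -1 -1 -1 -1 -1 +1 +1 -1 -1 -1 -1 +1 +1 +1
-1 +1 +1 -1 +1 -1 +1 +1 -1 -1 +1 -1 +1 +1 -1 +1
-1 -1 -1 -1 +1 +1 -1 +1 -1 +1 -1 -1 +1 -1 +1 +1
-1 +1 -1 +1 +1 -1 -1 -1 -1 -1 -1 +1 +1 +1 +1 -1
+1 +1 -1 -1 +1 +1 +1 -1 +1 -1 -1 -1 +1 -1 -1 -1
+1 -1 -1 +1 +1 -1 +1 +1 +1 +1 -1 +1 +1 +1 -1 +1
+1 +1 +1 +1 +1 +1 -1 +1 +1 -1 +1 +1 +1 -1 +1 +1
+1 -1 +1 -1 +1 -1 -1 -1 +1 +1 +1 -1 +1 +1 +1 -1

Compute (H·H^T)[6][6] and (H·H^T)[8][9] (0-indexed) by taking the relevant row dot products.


Row 6 of H: [-1, -1, -1, -1, -1, -1, 1, -1, 1, -1, 1, 1, 1, -1, 1, 1].
Row 8 of H: [1, 1, -1, -1, -1, -1, -1, 1, 1, -1, -1, -1, -1, 1, 1, 1].
Row 9 of H: [-1, 1, 1, -1, 1, -1, 1, 1, -1, -1, 1, -1, 1, 1, -1, 1].
(H·H^T)[6][6] = Σ_j H[6][j]·H[6][j] = (-1)² + (-1)² + (-1)² + (-1)² + (-1)² + (-1)² + (1)² + (-1)² + (1)² + (-1)² + (1)² + (1)² + (1)² + (-1)² + (1)² + (1)² = 1 + 1 + 1 + 1 + 1 + 1 + 1 + 1 + 1 + 1 + 1 + 1 + 1 + 1 + 1 + 1 = 16.
(H·H^T)[8][9] = Σ_j H[8][j]·H[9][j] = (1)·(-1) + (1)·(1) + (-1)·(1) + (-1)·(-1) + (-1)·(1) + (-1)·(-1) + (-1)·(1) + (1)·(1) + (1)·(-1) + (-1)·(-1) + (-1)·(1) + (-1)·(-1) + (-1)·(1) + (1)·(1) + (1)·(-1) + (1)·(1) = -1 + 1 + -1 + 1 + -1 + 1 + -1 + 1 + -1 + 1 + -1 + 1 + -1 + 1 + -1 + 1 = 0.
So rows 8 and 9 are orthogonal; the diagonal entry equals n = 16.

(6,6) entry = 16; (8,9) entry = 0.
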